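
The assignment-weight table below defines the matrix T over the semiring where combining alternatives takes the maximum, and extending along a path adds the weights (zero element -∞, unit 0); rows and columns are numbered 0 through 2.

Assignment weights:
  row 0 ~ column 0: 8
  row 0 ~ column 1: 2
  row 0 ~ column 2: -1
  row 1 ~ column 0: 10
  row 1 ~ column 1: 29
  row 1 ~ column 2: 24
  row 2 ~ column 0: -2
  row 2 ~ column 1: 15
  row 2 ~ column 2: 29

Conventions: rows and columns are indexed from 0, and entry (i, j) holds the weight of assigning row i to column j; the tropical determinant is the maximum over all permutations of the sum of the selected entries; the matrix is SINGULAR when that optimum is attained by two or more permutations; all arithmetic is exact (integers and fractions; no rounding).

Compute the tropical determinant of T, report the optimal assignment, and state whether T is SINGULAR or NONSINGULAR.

σ = (0, 1, 2): 8 + 29 + 29 = 66
σ = (0, 2, 1): 8 + 24 + 15 = 47
σ = (1, 0, 2): 2 + 10 + 29 = 41
σ = (1, 2, 0): 2 + 24 + (-2) = 24
σ = (2, 0, 1): (-1) + 10 + 15 = 24
σ = (2, 1, 0): (-1) + 29 + (-2) = 26
Optimal value attained by: σ = (0, 1, 2).
Answer: det⊕(T) = 66; verdict: NONSINGULAR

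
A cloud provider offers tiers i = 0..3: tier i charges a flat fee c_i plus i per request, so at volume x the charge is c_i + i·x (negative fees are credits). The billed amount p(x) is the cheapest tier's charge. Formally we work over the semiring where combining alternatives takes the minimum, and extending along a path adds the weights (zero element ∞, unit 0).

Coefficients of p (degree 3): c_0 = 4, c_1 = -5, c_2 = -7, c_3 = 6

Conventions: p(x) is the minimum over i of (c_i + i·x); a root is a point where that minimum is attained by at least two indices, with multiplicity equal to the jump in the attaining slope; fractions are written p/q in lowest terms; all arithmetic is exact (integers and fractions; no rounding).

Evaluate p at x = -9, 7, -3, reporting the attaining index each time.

p(-9) = min(4+0·(-9)=4, -5+1·(-9)=-14, -7+2·(-9)=-25, 6+3·(-9)=-21) = -25 (attained by i=2)
p(7) = min(4+0·7=4, -5+1·7=2, -7+2·7=7, 6+3·7=27) = 2 (attained by i=1)
p(-3) = min(4+0·(-3)=4, -5+1·(-3)=-8, -7+2·(-3)=-13, 6+3·(-3)=-3) = -13 (attained by i=2)
Answer: p(-9) = -25; p(7) = 2; p(-3) = -13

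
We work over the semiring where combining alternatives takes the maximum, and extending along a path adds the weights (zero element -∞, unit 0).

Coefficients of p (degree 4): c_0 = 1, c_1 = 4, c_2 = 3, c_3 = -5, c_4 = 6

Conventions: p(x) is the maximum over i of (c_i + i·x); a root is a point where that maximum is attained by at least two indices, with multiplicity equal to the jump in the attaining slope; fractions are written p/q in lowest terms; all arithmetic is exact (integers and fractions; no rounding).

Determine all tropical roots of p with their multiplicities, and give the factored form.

hull edge (i=0, c=1) to (i=1, c=4): slope 3, span 1
hull edge (i=1, c=4) to (i=4, c=6): slope 2/3, span 3
Factored form: p(x) = 6 ⊗ (x ⊕ (-3)) ⊗ (x ⊕ (-2/3)) ⊗ (x ⊕ (-2/3)) ⊗ (x ⊕ (-2/3))
Answer: roots = -3 (mult 1), -2/3 (mult 3)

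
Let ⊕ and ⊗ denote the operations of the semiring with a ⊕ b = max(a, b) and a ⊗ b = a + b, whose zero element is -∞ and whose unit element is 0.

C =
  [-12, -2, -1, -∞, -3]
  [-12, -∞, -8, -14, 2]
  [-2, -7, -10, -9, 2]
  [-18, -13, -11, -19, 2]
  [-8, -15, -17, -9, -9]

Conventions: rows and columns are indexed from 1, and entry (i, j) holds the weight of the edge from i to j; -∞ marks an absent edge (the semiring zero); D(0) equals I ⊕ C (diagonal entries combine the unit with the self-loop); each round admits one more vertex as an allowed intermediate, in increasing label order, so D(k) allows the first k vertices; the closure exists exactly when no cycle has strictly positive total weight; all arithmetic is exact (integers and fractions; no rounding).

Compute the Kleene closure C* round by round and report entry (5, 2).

D(0):
  [0, -2, -1, -∞, -3]
  [-12, 0, -8, -14, 2]
  [-2, -7, 0, -9, 2]
  [-18, -13, -11, 0, 2]
  [-8, -15, -17, -9, 0]
D(1):
  [0, -2, -1, -∞, -3]
  [-12, 0, -8, -14, 2]
  [-2, -4, 0, -9, 2]
  [-18, -13, -11, 0, 2]
  [-8, -10, -9, -9, 0]
D(2):
  [0, -2, -1, -16, 0]
  [-12, 0, -8, -14, 2]
  [-2, -4, 0, -9, 2]
  [-18, -13, -11, 0, 2]
  [-8, -10, -9, -9, 0]
D(3):
  [0, -2, -1, -10, 1]
  [-10, 0, -8, -14, 2]
  [-2, -4, 0, -9, 2]
  [-13, -13, -11, 0, 2]
  [-8, -10, -9, -9, 0]
D(4):
  [0, -2, -1, -10, 1]
  [-10, 0, -8, -14, 2]
  [-2, -4, 0, -9, 2]
  [-13, -13, -11, 0, 2]
  [-8, -10, -9, -9, 0]
D(5):
  [0, -2, -1, -8, 1]
  [-6, 0, -7, -7, 2]
  [-2, -4, 0, -7, 2]
  [-6, -8, -7, 0, 2]
  [-8, -10, -9, -9, 0]
Answer: C*[5][2] = -10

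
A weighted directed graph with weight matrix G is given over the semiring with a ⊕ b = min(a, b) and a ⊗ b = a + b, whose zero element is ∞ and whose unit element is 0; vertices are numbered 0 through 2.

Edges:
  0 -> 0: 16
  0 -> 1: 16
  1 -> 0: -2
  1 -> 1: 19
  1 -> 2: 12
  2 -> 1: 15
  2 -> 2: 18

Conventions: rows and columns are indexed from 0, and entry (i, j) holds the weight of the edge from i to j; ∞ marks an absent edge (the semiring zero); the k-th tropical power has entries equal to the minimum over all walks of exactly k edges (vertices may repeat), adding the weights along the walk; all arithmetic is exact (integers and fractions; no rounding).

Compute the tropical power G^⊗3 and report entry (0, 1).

G^⊗2:
  [14, 32, 28]
  [14, 14, 30]
  [13, 33, 27]
G^⊗3:
  [30, 30, 44]
  [12, 30, 26]
  [29, 29, 45]
Key observation: the optimum is the walk 0->1->0->1, with weight 16 + (-2) + 16 = 30.
Optimal value attained by: walk 0->1->0->1.
Answer: (G^⊗3)[0][1] = 30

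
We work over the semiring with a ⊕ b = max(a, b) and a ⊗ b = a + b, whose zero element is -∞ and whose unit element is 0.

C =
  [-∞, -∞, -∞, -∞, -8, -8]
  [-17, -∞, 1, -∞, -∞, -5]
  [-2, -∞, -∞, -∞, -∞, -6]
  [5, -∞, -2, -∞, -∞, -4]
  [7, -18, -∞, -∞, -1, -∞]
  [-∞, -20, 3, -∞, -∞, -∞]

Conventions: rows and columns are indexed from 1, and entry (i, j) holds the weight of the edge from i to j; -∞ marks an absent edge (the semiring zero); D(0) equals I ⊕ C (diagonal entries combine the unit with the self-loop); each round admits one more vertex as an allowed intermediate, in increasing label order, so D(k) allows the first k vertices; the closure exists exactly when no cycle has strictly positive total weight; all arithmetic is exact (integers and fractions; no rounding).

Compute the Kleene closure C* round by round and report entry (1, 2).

D(0):
  [0, -∞, -∞, -∞, -8, -8]
  [-17, 0, 1, -∞, -∞, -5]
  [-2, -∞, 0, -∞, -∞, -6]
  [5, -∞, -2, 0, -∞, -4]
  [7, -18, -∞, -∞, 0, -∞]
  [-∞, -20, 3, -∞, -∞, 0]
D(1):
  [0, -∞, -∞, -∞, -8, -8]
  [-17, 0, 1, -∞, -25, -5]
  [-2, -∞, 0, -∞, -10, -6]
  [5, -∞, -2, 0, -3, -3]
  [7, -18, -∞, -∞, 0, -1]
  [-∞, -20, 3, -∞, -∞, 0]
D(2):
  [0, -∞, -∞, -∞, -8, -8]
  [-17, 0, 1, -∞, -25, -5]
  [-2, -∞, 0, -∞, -10, -6]
  [5, -∞, -2, 0, -3, -3]
  [7, -18, -17, -∞, 0, -1]
  [-37, -20, 3, -∞, -45, 0]
D(3):
  [0, -∞, -∞, -∞, -8, -8]
  [-1, 0, 1, -∞, -9, -5]
  [-2, -∞, 0, -∞, -10, -6]
  [5, -∞, -2, 0, -3, -3]
  [7, -18, -17, -∞, 0, -1]
  [1, -20, 3, -∞, -7, 0]
D(4):
  [0, -∞, -∞, -∞, -8, -8]
  [-1, 0, 1, -∞, -9, -5]
  [-2, -∞, 0, -∞, -10, -6]
  [5, -∞, -2, 0, -3, -3]
  [7, -18, -17, -∞, 0, -1]
  [1, -20, 3, -∞, -7, 0]
D(5):
  [0, -26, -25, -∞, -8, -8]
  [-1, 0, 1, -∞, -9, -5]
  [-2, -28, 0, -∞, -10, -6]
  [5, -21, -2, 0, -3, -3]
  [7, -18, -17, -∞, 0, -1]
  [1, -20, 3, -∞, -7, 0]
D(6):
  [0, -26, -5, -∞, -8, -8]
  [-1, 0, 1, -∞, -9, -5]
  [-2, -26, 0, -∞, -10, -6]
  [5, -21, 0, 0, -3, -3]
  [7, -18, 2, -∞, 0, -1]
  [1, -20, 3, -∞, -7, 0]
Answer: C*[1][2] = -26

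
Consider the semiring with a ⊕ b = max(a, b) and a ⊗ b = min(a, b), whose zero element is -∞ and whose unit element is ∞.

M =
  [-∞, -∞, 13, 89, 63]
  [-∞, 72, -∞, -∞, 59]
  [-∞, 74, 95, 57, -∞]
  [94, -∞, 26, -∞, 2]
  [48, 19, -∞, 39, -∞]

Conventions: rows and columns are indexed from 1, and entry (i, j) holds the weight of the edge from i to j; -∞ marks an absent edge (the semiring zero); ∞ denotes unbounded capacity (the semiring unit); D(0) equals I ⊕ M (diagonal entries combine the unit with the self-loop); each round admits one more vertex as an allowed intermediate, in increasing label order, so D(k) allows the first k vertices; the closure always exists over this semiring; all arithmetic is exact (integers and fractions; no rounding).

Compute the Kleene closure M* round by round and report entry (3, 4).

D(0):
  [∞, -∞, 13, 89, 63]
  [-∞, ∞, -∞, -∞, 59]
  [-∞, 74, ∞, 57, -∞]
  [94, -∞, 26, ∞, 2]
  [48, 19, -∞, 39, ∞]
D(1):
  [∞, -∞, 13, 89, 63]
  [-∞, ∞, -∞, -∞, 59]
  [-∞, 74, ∞, 57, -∞]
  [94, -∞, 26, ∞, 63]
  [48, 19, 13, 48, ∞]
D(2):
  [∞, -∞, 13, 89, 63]
  [-∞, ∞, -∞, -∞, 59]
  [-∞, 74, ∞, 57, 59]
  [94, -∞, 26, ∞, 63]
  [48, 19, 13, 48, ∞]
D(3):
  [∞, 13, 13, 89, 63]
  [-∞, ∞, -∞, -∞, 59]
  [-∞, 74, ∞, 57, 59]
  [94, 26, 26, ∞, 63]
  [48, 19, 13, 48, ∞]
D(4):
  [∞, 26, 26, 89, 63]
  [-∞, ∞, -∞, -∞, 59]
  [57, 74, ∞, 57, 59]
  [94, 26, 26, ∞, 63]
  [48, 26, 26, 48, ∞]
D(5):
  [∞, 26, 26, 89, 63]
  [48, ∞, 26, 48, 59]
  [57, 74, ∞, 57, 59]
  [94, 26, 26, ∞, 63]
  [48, 26, 26, 48, ∞]
Answer: M*[3][4] = 57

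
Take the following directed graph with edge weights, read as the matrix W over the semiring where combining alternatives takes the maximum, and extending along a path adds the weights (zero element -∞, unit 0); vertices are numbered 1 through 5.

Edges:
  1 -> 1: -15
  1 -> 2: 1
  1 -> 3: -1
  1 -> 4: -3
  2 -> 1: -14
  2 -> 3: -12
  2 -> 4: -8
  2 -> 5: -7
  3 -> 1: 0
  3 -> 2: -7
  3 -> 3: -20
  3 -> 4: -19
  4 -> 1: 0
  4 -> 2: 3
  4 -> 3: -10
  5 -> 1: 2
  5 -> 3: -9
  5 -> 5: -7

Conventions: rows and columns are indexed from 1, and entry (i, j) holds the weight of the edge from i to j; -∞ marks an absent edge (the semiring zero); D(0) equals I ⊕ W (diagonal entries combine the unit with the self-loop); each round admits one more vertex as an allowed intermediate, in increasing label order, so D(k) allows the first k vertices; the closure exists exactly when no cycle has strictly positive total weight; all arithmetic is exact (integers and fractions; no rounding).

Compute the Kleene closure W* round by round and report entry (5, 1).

D(0):
  [0, 1, -1, -3, -∞]
  [-14, 0, -12, -8, -7]
  [0, -7, 0, -19, -∞]
  [0, 3, -10, 0, -∞]
  [2, -∞, -9, -∞, 0]
D(1):
  [0, 1, -1, -3, -∞]
  [-14, 0, -12, -8, -7]
  [0, 1, 0, -3, -∞]
  [0, 3, -1, 0, -∞]
  [2, 3, 1, -1, 0]
D(2):
  [0, 1, -1, -3, -6]
  [-14, 0, -12, -8, -7]
  [0, 1, 0, -3, -6]
  [0, 3, -1, 0, -4]
  [2, 3, 1, -1, 0]
D(3):
  [0, 1, -1, -3, -6]
  [-12, 0, -12, -8, -7]
  [0, 1, 0, -3, -6]
  [0, 3, -1, 0, -4]
  [2, 3, 1, -1, 0]
D(4):
  [0, 1, -1, -3, -6]
  [-8, 0, -9, -8, -7]
  [0, 1, 0, -3, -6]
  [0, 3, -1, 0, -4]
  [2, 3, 1, -1, 0]
D(5):
  [0, 1, -1, -3, -6]
  [-5, 0, -6, -8, -7]
  [0, 1, 0, -3, -6]
  [0, 3, -1, 0, -4]
  [2, 3, 1, -1, 0]
Answer: W*[5][1] = 2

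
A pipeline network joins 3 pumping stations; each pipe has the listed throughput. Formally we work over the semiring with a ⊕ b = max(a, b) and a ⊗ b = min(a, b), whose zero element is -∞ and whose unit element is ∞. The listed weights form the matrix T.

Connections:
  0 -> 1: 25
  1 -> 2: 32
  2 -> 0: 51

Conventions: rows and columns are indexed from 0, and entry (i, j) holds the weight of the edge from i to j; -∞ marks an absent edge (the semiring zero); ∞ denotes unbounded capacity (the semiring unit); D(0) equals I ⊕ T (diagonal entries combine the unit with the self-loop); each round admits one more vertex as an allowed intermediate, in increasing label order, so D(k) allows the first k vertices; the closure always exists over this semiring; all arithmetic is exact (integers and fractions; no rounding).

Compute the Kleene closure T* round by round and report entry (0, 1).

D(0):
  [∞, 25, -∞]
  [-∞, ∞, 32]
  [51, -∞, ∞]
D(1):
  [∞, 25, -∞]
  [-∞, ∞, 32]
  [51, 25, ∞]
D(2):
  [∞, 25, 25]
  [-∞, ∞, 32]
  [51, 25, ∞]
D(3):
  [∞, 25, 25]
  [32, ∞, 32]
  [51, 25, ∞]
Answer: T*[0][1] = 25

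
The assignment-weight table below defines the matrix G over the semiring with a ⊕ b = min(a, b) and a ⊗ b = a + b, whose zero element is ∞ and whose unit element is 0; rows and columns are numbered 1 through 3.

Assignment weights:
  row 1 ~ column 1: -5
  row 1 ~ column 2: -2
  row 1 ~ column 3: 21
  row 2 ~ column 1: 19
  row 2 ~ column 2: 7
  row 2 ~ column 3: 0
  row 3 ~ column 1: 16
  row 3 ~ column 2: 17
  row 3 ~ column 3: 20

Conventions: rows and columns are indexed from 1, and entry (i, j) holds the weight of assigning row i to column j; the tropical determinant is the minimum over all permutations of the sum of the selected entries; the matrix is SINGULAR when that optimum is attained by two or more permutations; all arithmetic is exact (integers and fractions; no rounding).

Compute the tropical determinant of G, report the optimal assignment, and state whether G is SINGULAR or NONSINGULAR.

σ = (1, 2, 3): (-5) + 7 + 20 = 22
σ = (1, 3, 2): (-5) + 0 + 17 = 12
σ = (2, 1, 3): (-2) + 19 + 20 = 37
σ = (2, 3, 1): (-2) + 0 + 16 = 14
σ = (3, 1, 2): 21 + 19 + 17 = 57
σ = (3, 2, 1): 21 + 7 + 16 = 44
Optimal value attained by: σ = (1, 3, 2).
Answer: det⊕(G) = 12; verdict: NONSINGULAR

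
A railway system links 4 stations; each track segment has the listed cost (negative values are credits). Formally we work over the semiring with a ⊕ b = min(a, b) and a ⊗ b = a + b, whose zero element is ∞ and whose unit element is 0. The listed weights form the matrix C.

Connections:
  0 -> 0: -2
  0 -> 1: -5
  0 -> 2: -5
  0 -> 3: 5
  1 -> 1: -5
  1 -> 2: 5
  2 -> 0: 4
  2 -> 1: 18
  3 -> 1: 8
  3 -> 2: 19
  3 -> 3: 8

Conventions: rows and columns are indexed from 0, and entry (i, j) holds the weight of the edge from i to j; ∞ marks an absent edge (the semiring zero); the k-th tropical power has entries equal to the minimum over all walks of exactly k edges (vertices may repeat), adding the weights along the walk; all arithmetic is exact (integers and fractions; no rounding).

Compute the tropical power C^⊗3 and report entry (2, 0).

C^⊗2:
  [-4, -10, -7, 3]
  [9, -10, 0, ∞]
  [2, -1, -1, 9]
  [23, 3, 13, 16]
C^⊗3:
  [-6, -15, -9, 1]
  [4, -15, -5, 14]
  [0, -6, -3, 7]
  [17, -2, 8, 24]
Key observation: the optimum is the walk 2->0->0->0, with weight 4 + (-2) + (-2) = 0.
Optimal value attained by: walk 2->0->0->0.
Answer: (C^⊗3)[2][0] = 0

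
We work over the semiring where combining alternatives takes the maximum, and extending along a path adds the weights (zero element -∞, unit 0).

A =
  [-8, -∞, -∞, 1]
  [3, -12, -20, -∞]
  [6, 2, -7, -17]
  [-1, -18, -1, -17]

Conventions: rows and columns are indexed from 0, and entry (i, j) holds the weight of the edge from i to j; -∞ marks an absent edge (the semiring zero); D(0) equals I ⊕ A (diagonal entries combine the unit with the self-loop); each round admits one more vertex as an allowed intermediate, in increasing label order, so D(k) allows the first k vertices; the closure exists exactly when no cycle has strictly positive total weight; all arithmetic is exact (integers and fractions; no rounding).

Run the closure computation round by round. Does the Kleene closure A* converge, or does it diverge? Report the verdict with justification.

D(0):
  [0, -∞, -∞, 1]
  [3, 0, -20, -∞]
  [6, 2, 0, -17]
  [-1, -18, -1, 0]
D(1):
  [0, -∞, -∞, 1]
  [3, 0, -20, 4]
  [6, 2, 0, 7]
  [-1, -18, -1, 0]
D(2):
  [0, -∞, -∞, 1]
  [3, 0, -20, 4]
  [6, 2, 0, 7]
  [-1, -18, -1, 0]
Detection: at round 3, diagonal entry (3, 3) turns strictly positive.
Key observation: the cycle 3->2->0->3 has total weight (-1) + 6 + 1, which is strictly positive.
Answer: DIVERGES — positive cycle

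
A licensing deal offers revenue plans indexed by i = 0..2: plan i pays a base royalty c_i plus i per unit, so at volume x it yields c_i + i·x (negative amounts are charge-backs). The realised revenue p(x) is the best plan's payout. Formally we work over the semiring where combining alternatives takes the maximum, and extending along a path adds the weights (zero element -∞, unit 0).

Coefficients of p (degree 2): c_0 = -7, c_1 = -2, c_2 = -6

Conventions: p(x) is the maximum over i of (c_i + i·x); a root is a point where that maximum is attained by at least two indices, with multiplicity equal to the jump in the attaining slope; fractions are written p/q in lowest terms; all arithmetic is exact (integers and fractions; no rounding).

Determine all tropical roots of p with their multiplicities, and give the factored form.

hull edge (i=0, c=-7) to (i=1, c=-2): slope 5, span 1
hull edge (i=1, c=-2) to (i=2, c=-6): slope -4, span 1
Factored form: p(x) = -6 ⊗ (x ⊕ (-5)) ⊗ (x ⊕ 4)
Answer: roots = -5 (mult 1), 4 (mult 1)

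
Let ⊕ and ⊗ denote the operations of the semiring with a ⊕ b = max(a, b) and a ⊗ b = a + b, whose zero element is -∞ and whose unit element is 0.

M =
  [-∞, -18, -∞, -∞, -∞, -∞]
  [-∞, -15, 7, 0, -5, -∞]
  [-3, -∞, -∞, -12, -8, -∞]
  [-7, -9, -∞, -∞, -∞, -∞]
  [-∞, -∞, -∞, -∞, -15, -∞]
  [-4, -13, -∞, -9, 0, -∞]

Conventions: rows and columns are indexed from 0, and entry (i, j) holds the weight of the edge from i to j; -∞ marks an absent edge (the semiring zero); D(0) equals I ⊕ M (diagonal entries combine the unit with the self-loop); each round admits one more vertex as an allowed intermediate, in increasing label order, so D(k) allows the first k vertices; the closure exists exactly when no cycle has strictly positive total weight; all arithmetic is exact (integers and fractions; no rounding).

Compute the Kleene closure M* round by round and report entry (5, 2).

D(0):
  [0, -18, -∞, -∞, -∞, -∞]
  [-∞, 0, 7, 0, -5, -∞]
  [-3, -∞, 0, -12, -8, -∞]
  [-7, -9, -∞, 0, -∞, -∞]
  [-∞, -∞, -∞, -∞, 0, -∞]
  [-4, -13, -∞, -9, 0, 0]
D(1):
  [0, -18, -∞, -∞, -∞, -∞]
  [-∞, 0, 7, 0, -5, -∞]
  [-3, -21, 0, -12, -8, -∞]
  [-7, -9, -∞, 0, -∞, -∞]
  [-∞, -∞, -∞, -∞, 0, -∞]
  [-4, -13, -∞, -9, 0, 0]
D(2):
  [0, -18, -11, -18, -23, -∞]
  [-∞, 0, 7, 0, -5, -∞]
  [-3, -21, 0, -12, -8, -∞]
  [-7, -9, -2, 0, -14, -∞]
  [-∞, -∞, -∞, -∞, 0, -∞]
  [-4, -13, -6, -9, 0, 0]
D(3):
  [0, -18, -11, -18, -19, -∞]
  [4, 0, 7, 0, -1, -∞]
  [-3, -21, 0, -12, -8, -∞]
  [-5, -9, -2, 0, -10, -∞]
  [-∞, -∞, -∞, -∞, 0, -∞]
  [-4, -13, -6, -9, 0, 0]
D(4):
  [0, -18, -11, -18, -19, -∞]
  [4, 0, 7, 0, -1, -∞]
  [-3, -21, 0, -12, -8, -∞]
  [-5, -9, -2, 0, -10, -∞]
  [-∞, -∞, -∞, -∞, 0, -∞]
  [-4, -13, -6, -9, 0, 0]
D(5):
  [0, -18, -11, -18, -19, -∞]
  [4, 0, 7, 0, -1, -∞]
  [-3, -21, 0, -12, -8, -∞]
  [-5, -9, -2, 0, -10, -∞]
  [-∞, -∞, -∞, -∞, 0, -∞]
  [-4, -13, -6, -9, 0, 0]
D(6):
  [0, -18, -11, -18, -19, -∞]
  [4, 0, 7, 0, -1, -∞]
  [-3, -21, 0, -12, -8, -∞]
  [-5, -9, -2, 0, -10, -∞]
  [-∞, -∞, -∞, -∞, 0, -∞]
  [-4, -13, -6, -9, 0, 0]
Answer: M*[5][2] = -6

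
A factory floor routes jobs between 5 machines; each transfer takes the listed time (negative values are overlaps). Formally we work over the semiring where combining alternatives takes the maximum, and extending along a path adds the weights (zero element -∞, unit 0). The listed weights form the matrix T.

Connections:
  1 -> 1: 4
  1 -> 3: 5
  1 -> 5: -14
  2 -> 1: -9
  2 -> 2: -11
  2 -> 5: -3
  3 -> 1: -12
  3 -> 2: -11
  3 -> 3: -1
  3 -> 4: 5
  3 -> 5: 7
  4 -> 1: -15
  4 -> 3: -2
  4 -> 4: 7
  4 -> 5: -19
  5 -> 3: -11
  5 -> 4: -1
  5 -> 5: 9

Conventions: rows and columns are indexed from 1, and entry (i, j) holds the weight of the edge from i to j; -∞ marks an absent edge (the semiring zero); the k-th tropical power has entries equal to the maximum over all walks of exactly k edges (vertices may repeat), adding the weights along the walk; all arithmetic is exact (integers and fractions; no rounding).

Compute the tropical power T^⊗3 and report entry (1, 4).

T^⊗2:
  [8, -6, 9, 10, 12]
  [-5, -22, -4, -4, 6]
  [-8, -12, 3, 12, 16]
  [-8, -13, 5, 14, 5]
  [-16, -22, -2, 8, 18]
T^⊗3:
  [12, -2, 13, 17, 21]
  [-1, -15, 0, 5, 15]
  [-3, -8, 10, 19, 25]
  [-1, -6, 12, 21, 14]
  [-7, -13, 7, 17, 27]
Key observation: the optimum is the walk 1->3->4->4, with weight 5 + 5 + 7 = 17.
Optimal value attained by: walk 1->3->4->4.
Answer: (T^⊗3)[1][4] = 17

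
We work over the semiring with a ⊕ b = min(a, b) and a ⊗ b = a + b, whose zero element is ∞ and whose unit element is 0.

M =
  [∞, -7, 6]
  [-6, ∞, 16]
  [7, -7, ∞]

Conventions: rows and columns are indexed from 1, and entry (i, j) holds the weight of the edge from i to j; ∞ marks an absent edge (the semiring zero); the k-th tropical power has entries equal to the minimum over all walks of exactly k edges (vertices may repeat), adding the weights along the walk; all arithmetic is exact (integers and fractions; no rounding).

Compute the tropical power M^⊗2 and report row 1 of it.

M^⊗2:
  [-13, -1, 9]
  [23, -13, 0]
  [-13, 0, 9]
Answer: row 1 of M^⊗2 = [-13, -1, 9]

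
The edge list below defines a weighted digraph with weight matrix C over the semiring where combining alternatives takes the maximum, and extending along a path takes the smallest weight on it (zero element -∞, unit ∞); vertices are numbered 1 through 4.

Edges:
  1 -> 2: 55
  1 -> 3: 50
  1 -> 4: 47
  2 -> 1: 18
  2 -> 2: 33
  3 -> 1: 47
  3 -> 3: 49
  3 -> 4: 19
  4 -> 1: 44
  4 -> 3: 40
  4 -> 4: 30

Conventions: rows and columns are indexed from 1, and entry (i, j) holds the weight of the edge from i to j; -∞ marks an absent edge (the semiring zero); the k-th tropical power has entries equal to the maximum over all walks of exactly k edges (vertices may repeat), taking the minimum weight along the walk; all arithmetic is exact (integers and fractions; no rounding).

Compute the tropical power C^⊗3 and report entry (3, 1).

C^⊗2:
  [47, 33, 49, 30]
  [18, 33, 18, 18]
  [47, 47, 49, 47]
  [40, 44, 44, 44]
C^⊗3:
  [47, 47, 49, 47]
  [18, 33, 18, 18]
  [47, 47, 49, 47]
  [44, 40, 44, 40]
Key observation: the optimum is the walk 3->1->3->1, with weight 47 min 50 min 47 = 47.
Optimal value attained by: walk 3->1->3->1.
Answer: (C^⊗3)[3][1] = 47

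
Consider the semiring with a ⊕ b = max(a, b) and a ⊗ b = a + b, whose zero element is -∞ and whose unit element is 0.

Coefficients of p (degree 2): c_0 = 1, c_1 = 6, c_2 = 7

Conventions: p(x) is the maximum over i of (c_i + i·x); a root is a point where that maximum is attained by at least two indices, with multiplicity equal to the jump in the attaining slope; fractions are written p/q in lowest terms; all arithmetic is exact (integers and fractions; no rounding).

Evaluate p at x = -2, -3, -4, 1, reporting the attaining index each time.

p(-2) = max(1+0·(-2)=1, 6+1·(-2)=4, 7+2·(-2)=3) = 4 (attained by i=1)
p(-3) = max(1+0·(-3)=1, 6+1·(-3)=3, 7+2·(-3)=1) = 3 (attained by i=1)
p(-4) = max(1+0·(-4)=1, 6+1·(-4)=2, 7+2·(-4)=-1) = 2 (attained by i=1)
p(1) = max(1+0·1=1, 6+1·1=7, 7+2·1=9) = 9 (attained by i=2)
Answer: p(-2) = 4; p(-3) = 3; p(-4) = 2; p(1) = 9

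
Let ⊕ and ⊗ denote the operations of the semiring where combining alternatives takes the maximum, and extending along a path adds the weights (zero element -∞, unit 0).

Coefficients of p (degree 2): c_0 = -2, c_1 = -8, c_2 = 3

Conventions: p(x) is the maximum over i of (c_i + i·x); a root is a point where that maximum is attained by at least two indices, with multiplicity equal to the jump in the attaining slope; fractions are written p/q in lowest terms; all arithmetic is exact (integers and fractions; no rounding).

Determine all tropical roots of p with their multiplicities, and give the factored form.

hull edge (i=0, c=-2) to (i=2, c=3): slope 5/2, span 2
Factored form: p(x) = 3 ⊗ (x ⊕ (-5/2)) ⊗ (x ⊕ (-5/2))
Answer: roots = -5/2 (mult 2)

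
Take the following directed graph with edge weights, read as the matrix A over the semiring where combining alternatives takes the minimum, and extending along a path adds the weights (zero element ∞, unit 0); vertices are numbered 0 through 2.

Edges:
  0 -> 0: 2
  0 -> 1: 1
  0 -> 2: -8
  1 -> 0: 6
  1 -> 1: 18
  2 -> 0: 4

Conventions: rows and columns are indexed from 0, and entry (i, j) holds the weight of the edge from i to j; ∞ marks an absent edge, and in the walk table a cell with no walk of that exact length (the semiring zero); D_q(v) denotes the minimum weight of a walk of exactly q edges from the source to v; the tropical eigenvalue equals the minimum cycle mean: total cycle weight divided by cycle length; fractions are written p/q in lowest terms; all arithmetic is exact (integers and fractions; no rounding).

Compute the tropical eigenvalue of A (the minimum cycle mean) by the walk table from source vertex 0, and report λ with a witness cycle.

q=0: [0, ∞, ∞]
q=1: [2, 1, -8]
q=2: [-4, 3, -6]
q=3: [-2, -3, -12]
Optimal cycle mean attained by: cycle 0->2->0, total (-8) + 4, length 2.
Answer: λ = -2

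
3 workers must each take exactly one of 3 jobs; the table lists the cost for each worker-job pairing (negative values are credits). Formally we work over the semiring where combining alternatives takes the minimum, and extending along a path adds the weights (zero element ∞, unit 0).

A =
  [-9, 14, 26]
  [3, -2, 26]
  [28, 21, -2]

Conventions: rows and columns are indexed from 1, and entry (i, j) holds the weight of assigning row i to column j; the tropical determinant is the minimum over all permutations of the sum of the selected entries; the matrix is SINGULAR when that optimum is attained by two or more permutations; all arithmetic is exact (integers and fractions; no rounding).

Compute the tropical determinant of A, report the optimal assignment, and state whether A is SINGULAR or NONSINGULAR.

σ = (1, 2, 3): (-9) + (-2) + (-2) = -13
σ = (1, 3, 2): (-9) + 26 + 21 = 38
σ = (2, 1, 3): 14 + 3 + (-2) = 15
σ = (2, 3, 1): 14 + 26 + 28 = 68
σ = (3, 1, 2): 26 + 3 + 21 = 50
σ = (3, 2, 1): 26 + (-2) + 28 = 52
Optimal value attained by: σ = (1, 2, 3).
Answer: det⊕(A) = -13; verdict: NONSINGULAR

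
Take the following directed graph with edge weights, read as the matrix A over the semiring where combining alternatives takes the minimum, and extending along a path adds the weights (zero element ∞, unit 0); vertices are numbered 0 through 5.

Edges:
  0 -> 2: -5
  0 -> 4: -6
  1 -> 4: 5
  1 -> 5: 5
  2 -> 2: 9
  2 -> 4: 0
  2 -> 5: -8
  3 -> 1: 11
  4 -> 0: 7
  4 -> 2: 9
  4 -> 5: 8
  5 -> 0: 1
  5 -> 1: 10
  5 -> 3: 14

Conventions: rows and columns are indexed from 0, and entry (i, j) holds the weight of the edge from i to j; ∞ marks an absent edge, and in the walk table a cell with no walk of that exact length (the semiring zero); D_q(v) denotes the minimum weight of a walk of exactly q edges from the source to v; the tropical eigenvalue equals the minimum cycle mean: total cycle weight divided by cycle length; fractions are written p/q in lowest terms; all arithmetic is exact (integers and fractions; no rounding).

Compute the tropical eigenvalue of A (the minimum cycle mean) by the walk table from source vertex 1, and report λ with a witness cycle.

q=0: [∞, 0, ∞, ∞, ∞, ∞]
q=1: [∞, ∞, ∞, ∞, 5, 5]
q=2: [6, 15, 14, 19, ∞, 13]
q=3: [14, 23, 1, 27, 0, 6]
q=4: [7, 16, 9, 20, 1, -7]
q=5: [-6, 3, 2, 7, 1, 1]
q=6: [2, 11, -11, 15, -12, -6]
Optimal cycle mean attained by: cycle 0->2->5->0, total (-5) + (-8) + 1, length 3.
Answer: λ = -4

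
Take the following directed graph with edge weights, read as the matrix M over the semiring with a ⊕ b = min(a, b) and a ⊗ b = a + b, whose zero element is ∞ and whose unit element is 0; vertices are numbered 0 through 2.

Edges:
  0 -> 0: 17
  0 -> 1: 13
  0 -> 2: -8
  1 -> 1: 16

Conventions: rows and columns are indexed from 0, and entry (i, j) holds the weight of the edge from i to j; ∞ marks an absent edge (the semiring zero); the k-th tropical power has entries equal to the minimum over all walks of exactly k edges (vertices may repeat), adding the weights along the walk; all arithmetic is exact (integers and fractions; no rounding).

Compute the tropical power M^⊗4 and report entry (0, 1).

M^⊗2:
  [34, 29, 9]
  [∞, 32, ∞]
  [∞, ∞, ∞]
M^⊗3:
  [51, 45, 26]
  [∞, 48, ∞]
  [∞, ∞, ∞]
M^⊗4:
  [68, 61, 43]
  [∞, 64, ∞]
  [∞, ∞, ∞]
Key observation: the optimum is the walk 0->1->1->1->1, with weight 13 + 16 + 16 + 16 = 61.
Optimal value attained by: walk 0->1->1->1->1.
Answer: (M^⊗4)[0][1] = 61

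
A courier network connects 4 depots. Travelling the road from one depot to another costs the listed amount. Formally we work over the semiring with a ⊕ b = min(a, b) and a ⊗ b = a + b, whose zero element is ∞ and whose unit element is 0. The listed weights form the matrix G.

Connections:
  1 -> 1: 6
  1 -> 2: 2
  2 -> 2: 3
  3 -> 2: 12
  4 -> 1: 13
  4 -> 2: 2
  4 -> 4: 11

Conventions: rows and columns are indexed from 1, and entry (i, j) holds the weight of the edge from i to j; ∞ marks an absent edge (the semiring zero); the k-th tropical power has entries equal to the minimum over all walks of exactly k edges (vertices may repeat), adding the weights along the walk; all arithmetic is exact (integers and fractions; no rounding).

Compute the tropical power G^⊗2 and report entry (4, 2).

G^⊗2:
  [12, 5, ∞, ∞]
  [∞, 6, ∞, ∞]
  [∞, 15, ∞, ∞]
  [19, 5, ∞, 22]
Key observation: the optimum is the walk 4->2->2, with weight 2 + 3 = 5.
Optimal value attained by: walk 4->2->2.
Answer: (G^⊗2)[4][2] = 5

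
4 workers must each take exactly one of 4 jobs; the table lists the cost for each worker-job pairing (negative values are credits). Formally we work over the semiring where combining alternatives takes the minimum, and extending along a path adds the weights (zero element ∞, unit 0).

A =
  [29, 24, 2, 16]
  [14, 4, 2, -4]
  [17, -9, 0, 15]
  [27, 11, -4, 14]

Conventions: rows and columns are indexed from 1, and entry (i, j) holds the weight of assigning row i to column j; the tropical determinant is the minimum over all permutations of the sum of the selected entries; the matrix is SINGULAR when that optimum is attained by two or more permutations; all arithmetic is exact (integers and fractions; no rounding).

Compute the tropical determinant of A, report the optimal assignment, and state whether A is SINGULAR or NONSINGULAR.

σ = (1, 2, 3, 4): 29 + 4 + 0 + 14 = 47
σ = (1, 2, 4, 3): 29 + 4 + 15 + (-4) = 44
σ = (1, 3, 2, 4): 29 + 2 + (-9) + 14 = 36
σ = (1, 3, 4, 2): 29 + 2 + 15 + 11 = 57
σ = (1, 4, 2, 3): 29 + (-4) + (-9) + (-4) = 12
σ = (1, 4, 3, 2): 29 + (-4) + 0 + 11 = 36
σ = (2, 1, 3, 4): 24 + 14 + 0 + 14 = 52
σ = (2, 1, 4, 3): 24 + 14 + 15 + (-4) = 49
σ = (2, 3, 1, 4): 24 + 2 + 17 + 14 = 57
σ = (2, 3, 4, 1): 24 + 2 + 15 + 27 = 68
σ = (2, 4, 1, 3): 24 + (-4) + 17 + (-4) = 33
σ = (2, 4, 3, 1): 24 + (-4) + 0 + 27 = 47
σ = (3, 1, 2, 4): 2 + 14 + (-9) + 14 = 21
σ = (3, 1, 4, 2): 2 + 14 + 15 + 11 = 42
σ = (3, 2, 1, 4): 2 + 4 + 17 + 14 = 37
σ = (3, 2, 4, 1): 2 + 4 + 15 + 27 = 48
σ = (3, 4, 1, 2): 2 + (-4) + 17 + 11 = 26
σ = (3, 4, 2, 1): 2 + (-4) + (-9) + 27 = 16
σ = (4, 1, 2, 3): 16 + 14 + (-9) + (-4) = 17
σ = (4, 1, 3, 2): 16 + 14 + 0 + 11 = 41
σ = (4, 2, 1, 3): 16 + 4 + 17 + (-4) = 33
σ = (4, 2, 3, 1): 16 + 4 + 0 + 27 = 47
σ = (4, 3, 1, 2): 16 + 2 + 17 + 11 = 46
σ = (4, 3, 2, 1): 16 + 2 + (-9) + 27 = 36
Optimal value attained by: σ = (1, 4, 2, 3).
Answer: det⊕(A) = 12; verdict: NONSINGULAR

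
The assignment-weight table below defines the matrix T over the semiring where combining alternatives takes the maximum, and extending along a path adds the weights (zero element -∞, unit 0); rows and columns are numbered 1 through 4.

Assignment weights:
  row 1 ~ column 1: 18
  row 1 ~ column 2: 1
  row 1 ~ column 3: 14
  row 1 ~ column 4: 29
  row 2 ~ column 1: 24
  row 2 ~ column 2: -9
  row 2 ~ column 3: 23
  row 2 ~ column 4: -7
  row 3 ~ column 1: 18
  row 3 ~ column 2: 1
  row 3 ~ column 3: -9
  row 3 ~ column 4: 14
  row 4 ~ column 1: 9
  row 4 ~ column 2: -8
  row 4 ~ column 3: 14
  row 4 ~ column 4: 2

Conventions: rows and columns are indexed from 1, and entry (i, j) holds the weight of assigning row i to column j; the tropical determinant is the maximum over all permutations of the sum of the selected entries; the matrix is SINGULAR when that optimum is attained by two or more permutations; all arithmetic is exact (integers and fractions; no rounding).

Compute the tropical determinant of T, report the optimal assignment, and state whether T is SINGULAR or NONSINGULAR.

σ = (1, 2, 3, 4): 18 + (-9) + (-9) + 2 = 2
σ = (1, 2, 4, 3): 18 + (-9) + 14 + 14 = 37
σ = (1, 3, 2, 4): 18 + 23 + 1 + 2 = 44
σ = (1, 3, 4, 2): 18 + 23 + 14 + (-8) = 47
σ = (1, 4, 2, 3): 18 + (-7) + 1 + 14 = 26
σ = (1, 4, 3, 2): 18 + (-7) + (-9) + (-8) = -6
σ = (2, 1, 3, 4): 1 + 24 + (-9) + 2 = 18
σ = (2, 1, 4, 3): 1 + 24 + 14 + 14 = 53
σ = (2, 3, 1, 4): 1 + 23 + 18 + 2 = 44
σ = (2, 3, 4, 1): 1 + 23 + 14 + 9 = 47
σ = (2, 4, 1, 3): 1 + (-7) + 18 + 14 = 26
σ = (2, 4, 3, 1): 1 + (-7) + (-9) + 9 = -6
σ = (3, 1, 2, 4): 14 + 24 + 1 + 2 = 41
σ = (3, 1, 4, 2): 14 + 24 + 14 + (-8) = 44
σ = (3, 2, 1, 4): 14 + (-9) + 18 + 2 = 25
σ = (3, 2, 4, 1): 14 + (-9) + 14 + 9 = 28
σ = (3, 4, 1, 2): 14 + (-7) + 18 + (-8) = 17
σ = (3, 4, 2, 1): 14 + (-7) + 1 + 9 = 17
σ = (4, 1, 2, 3): 29 + 24 + 1 + 14 = 68
σ = (4, 1, 3, 2): 29 + 24 + (-9) + (-8) = 36
σ = (4, 2, 1, 3): 29 + (-9) + 18 + 14 = 52
σ = (4, 2, 3, 1): 29 + (-9) + (-9) + 9 = 20
σ = (4, 3, 1, 2): 29 + 23 + 18 + (-8) = 62
σ = (4, 3, 2, 1): 29 + 23 + 1 + 9 = 62
Optimal value attained by: σ = (4, 1, 2, 3).
Answer: det⊕(T) = 68; verdict: NONSINGULAR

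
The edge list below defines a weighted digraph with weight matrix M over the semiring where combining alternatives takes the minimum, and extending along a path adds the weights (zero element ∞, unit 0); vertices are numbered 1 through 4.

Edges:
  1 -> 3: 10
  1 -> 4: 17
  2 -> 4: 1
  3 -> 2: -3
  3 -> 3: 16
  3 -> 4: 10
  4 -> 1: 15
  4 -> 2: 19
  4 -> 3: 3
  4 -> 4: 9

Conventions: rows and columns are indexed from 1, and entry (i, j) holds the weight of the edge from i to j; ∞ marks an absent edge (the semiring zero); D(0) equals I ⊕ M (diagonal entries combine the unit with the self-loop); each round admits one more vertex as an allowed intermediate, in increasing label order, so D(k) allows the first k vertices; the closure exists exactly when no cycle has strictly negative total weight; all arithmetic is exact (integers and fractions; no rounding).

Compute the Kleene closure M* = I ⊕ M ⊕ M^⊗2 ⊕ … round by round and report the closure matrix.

D(0):
  [0, ∞, 10, 17]
  [∞, 0, ∞, 1]
  [∞, -3, 0, 10]
  [15, 19, 3, 0]
D(1):
  [0, ∞, 10, 17]
  [∞, 0, ∞, 1]
  [∞, -3, 0, 10]
  [15, 19, 3, 0]
D(2):
  [0, ∞, 10, 17]
  [∞, 0, ∞, 1]
  [∞, -3, 0, -2]
  [15, 19, 3, 0]
D(3):
  [0, 7, 10, 8]
  [∞, 0, ∞, 1]
  [∞, -3, 0, -2]
  [15, 0, 3, 0]
D(4):
  [0, 7, 10, 8]
  [16, 0, 4, 1]
  [13, -3, 0, -2]
  [15, 0, 3, 0]
Answer: M* = [[0, 7, 10, 8], [16, 0, 4, 1], [13, -3, 0, -2], [15, 0, 3, 0]]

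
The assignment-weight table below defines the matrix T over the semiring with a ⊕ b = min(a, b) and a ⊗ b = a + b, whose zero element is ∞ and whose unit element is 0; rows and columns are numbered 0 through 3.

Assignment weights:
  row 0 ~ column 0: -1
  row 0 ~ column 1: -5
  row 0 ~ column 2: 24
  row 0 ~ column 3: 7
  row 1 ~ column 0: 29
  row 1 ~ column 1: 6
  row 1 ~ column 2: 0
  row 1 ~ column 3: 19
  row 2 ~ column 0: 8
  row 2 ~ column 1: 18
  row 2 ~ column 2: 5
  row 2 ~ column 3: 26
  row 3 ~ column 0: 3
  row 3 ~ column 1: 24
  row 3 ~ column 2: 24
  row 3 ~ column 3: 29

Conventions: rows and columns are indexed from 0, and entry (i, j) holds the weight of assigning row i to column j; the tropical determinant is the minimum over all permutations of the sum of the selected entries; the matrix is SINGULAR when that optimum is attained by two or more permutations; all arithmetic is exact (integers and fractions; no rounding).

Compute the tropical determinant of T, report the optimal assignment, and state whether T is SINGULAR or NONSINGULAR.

σ = (0, 1, 2, 3): (-1) + 6 + 5 + 29 = 39
σ = (0, 1, 3, 2): (-1) + 6 + 26 + 24 = 55
σ = (0, 2, 1, 3): (-1) + 0 + 18 + 29 = 46
σ = (0, 2, 3, 1): (-1) + 0 + 26 + 24 = 49
σ = (0, 3, 1, 2): (-1) + 19 + 18 + 24 = 60
σ = (0, 3, 2, 1): (-1) + 19 + 5 + 24 = 47
σ = (1, 0, 2, 3): (-5) + 29 + 5 + 29 = 58
σ = (1, 0, 3, 2): (-5) + 29 + 26 + 24 = 74
σ = (1, 2, 0, 3): (-5) + 0 + 8 + 29 = 32
σ = (1, 2, 3, 0): (-5) + 0 + 26 + 3 = 24
σ = (1, 3, 0, 2): (-5) + 19 + 8 + 24 = 46
σ = (1, 3, 2, 0): (-5) + 19 + 5 + 3 = 22
σ = (2, 0, 1, 3): 24 + 29 + 18 + 29 = 100
σ = (2, 0, 3, 1): 24 + 29 + 26 + 24 = 103
σ = (2, 1, 0, 3): 24 + 6 + 8 + 29 = 67
σ = (2, 1, 3, 0): 24 + 6 + 26 + 3 = 59
σ = (2, 3, 0, 1): 24 + 19 + 8 + 24 = 75
σ = (2, 3, 1, 0): 24 + 19 + 18 + 3 = 64
σ = (3, 0, 1, 2): 7 + 29 + 18 + 24 = 78
σ = (3, 0, 2, 1): 7 + 29 + 5 + 24 = 65
σ = (3, 1, 0, 2): 7 + 6 + 8 + 24 = 45
σ = (3, 1, 2, 0): 7 + 6 + 5 + 3 = 21
σ = (3, 2, 0, 1): 7 + 0 + 8 + 24 = 39
σ = (3, 2, 1, 0): 7 + 0 + 18 + 3 = 28
Optimal value attained by: σ = (3, 1, 2, 0).
Answer: det⊕(T) = 21; verdict: NONSINGULAR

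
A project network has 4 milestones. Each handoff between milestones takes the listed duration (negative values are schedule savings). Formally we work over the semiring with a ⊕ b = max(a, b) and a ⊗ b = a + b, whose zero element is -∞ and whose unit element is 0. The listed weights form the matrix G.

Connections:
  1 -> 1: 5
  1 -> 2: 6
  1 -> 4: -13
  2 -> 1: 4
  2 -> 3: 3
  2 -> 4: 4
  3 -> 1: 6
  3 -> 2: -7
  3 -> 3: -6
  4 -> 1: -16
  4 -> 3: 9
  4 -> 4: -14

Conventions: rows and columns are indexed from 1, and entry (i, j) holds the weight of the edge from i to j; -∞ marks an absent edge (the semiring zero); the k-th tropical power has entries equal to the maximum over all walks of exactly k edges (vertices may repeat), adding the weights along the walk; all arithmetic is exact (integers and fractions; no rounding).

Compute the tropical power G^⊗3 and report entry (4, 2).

G^⊗2:
  [10, 11, 9, 10]
  [9, 10, 13, -9]
  [11, 12, -4, -3]
  [15, 2, 3, -28]
G^⊗3:
  [15, 16, 19, 15]
  [19, 15, 13, 14]
  [16, 17, 15, 16]
  [20, 21, 5, 6]
Key observation: the optimum is the walk 4->3->1->2, with weight 9 + 6 + 6 = 21.
Optimal value attained by: walk 4->3->1->2.
Answer: (G^⊗3)[4][2] = 21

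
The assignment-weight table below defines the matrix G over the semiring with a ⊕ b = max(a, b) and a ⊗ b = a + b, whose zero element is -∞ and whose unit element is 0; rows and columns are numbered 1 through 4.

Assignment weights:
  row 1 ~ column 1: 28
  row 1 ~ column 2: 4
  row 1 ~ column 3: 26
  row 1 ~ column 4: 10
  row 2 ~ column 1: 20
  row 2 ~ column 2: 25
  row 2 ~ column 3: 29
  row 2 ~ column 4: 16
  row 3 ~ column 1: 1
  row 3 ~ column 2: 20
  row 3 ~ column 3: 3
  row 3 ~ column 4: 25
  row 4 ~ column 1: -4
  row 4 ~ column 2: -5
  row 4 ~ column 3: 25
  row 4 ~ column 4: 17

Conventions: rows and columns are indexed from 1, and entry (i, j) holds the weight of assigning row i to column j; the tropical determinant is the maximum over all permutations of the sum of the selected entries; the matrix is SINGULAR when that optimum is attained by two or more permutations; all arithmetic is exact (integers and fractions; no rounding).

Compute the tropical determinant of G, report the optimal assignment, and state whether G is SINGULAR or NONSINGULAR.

σ = (1, 2, 3, 4): 28 + 25 + 3 + 17 = 73
σ = (1, 2, 4, 3): 28 + 25 + 25 + 25 = 103
σ = (1, 3, 2, 4): 28 + 29 + 20 + 17 = 94
σ = (1, 3, 4, 2): 28 + 29 + 25 + (-5) = 77
σ = (1, 4, 2, 3): 28 + 16 + 20 + 25 = 89
σ = (1, 4, 3, 2): 28 + 16 + 3 + (-5) = 42
σ = (2, 1, 3, 4): 4 + 20 + 3 + 17 = 44
σ = (2, 1, 4, 3): 4 + 20 + 25 + 25 = 74
σ = (2, 3, 1, 4): 4 + 29 + 1 + 17 = 51
σ = (2, 3, 4, 1): 4 + 29 + 25 + (-4) = 54
σ = (2, 4, 1, 3): 4 + 16 + 1 + 25 = 46
σ = (2, 4, 3, 1): 4 + 16 + 3 + (-4) = 19
σ = (3, 1, 2, 4): 26 + 20 + 20 + 17 = 83
σ = (3, 1, 4, 2): 26 + 20 + 25 + (-5) = 66
σ = (3, 2, 1, 4): 26 + 25 + 1 + 17 = 69
σ = (3, 2, 4, 1): 26 + 25 + 25 + (-4) = 72
σ = (3, 4, 1, 2): 26 + 16 + 1 + (-5) = 38
σ = (3, 4, 2, 1): 26 + 16 + 20 + (-4) = 58
σ = (4, 1, 2, 3): 10 + 20 + 20 + 25 = 75
σ = (4, 1, 3, 2): 10 + 20 + 3 + (-5) = 28
σ = (4, 2, 1, 3): 10 + 25 + 1 + 25 = 61
σ = (4, 2, 3, 1): 10 + 25 + 3 + (-4) = 34
σ = (4, 3, 1, 2): 10 + 29 + 1 + (-5) = 35
σ = (4, 3, 2, 1): 10 + 29 + 20 + (-4) = 55
Optimal value attained by: σ = (1, 2, 4, 3).
Answer: det⊕(G) = 103; verdict: NONSINGULAR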